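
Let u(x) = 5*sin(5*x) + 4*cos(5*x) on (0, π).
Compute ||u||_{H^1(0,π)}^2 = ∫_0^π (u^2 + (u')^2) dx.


||u||_{H^1(0,π)}^2 = 533*π

u'(x) = -20*sin(5*x) + 25*cos(5*x).
Expand u² and (u')² and integrate term by term on (0, π), using: for integers n ≥ 1, ∫_0^π sin²(nx) dx = ∫_0^π cos²(nx) dx = π/2; for n ≠ n', ∫_0^π sin(nx)sin(n'x) dx = ∫_0^π cos(nx)cos(n'x) dx = 0; and by product-to-sum, ∫_0^π sin(nx)cos(n'x) dx = ½∫_0^π [sin((n+n')x) + sin((n−n')x)] dx, which is 0 when n+n' is even and 2n/(n²−n'²) when n+n' is odd (it need not vanish on (0, π)).
  u² squared terms: (4)²·∫cos(5x)² dx = 16·π/2 = 8*π;  (5)²·∫sin(5x)² dx = 25·π/2 = 25*π/2.
  u² cross terms: 2·(4)·(5)·∫cos(5x)·sin(5x) dx = 40·(0) = 0.
  So ∫_0^π u² dx = 8*π + 25*π/2 + 0 = 41*π/2.
  (u')² squared terms: (-20)²·∫sin(5x)² dx = 400·π/2 = 200*π;  (25)²·∫cos(5x)² dx = 625·π/2 = 625*π/2.
  (u')² cross terms: 2·(-20)·(25)·∫sin(5x)·cos(5x) dx = -1000·(0) = 0.
  So ∫_0^π (u')² dx = 200*π + 625*π/2 + 0 = 1025*π/2.
||u||_{H^1}^2 = (41*π/2) + (1025*π/2) = 533*π.


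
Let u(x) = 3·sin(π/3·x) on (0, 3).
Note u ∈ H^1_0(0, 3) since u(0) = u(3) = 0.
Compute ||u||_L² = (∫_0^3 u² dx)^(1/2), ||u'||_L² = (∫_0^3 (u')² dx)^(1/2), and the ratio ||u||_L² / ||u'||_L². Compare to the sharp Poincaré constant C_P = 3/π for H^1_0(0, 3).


||u||_L² / ||u'||_L² = 3/π = C_P.

u(x) = 3·sin(π/3·x), so u'(x) = π*cos(π*x/3).
Writing u(x) = A·sin(kπx/L) with A = 3 and k = 1, use ∫_0^L sin²(kπx/L) dx = L/2 and ∫_0^L cos²(kπx/L) dx = L/2.
u² = 9·sin²(π/3·x) and (u')² = π^2·cos²(π/3·x), and each of sin², cos² integrates to L/2 = 3/2 over (0, 3).
∫_0^3 u² dx = 27/2, so ||u||_L² = 3*sqrt(6)/2.
∫_0^3 (u')² dx = 3*π^2/2, so ||u'||_L² = sqrt(6)*π/2.
Ratio ||u||_L² / ||u'||_L² = 3/π.
Sharp Poincaré constant on H^1_0(0, 3) is C_P = L/π = 3/π, achieved by sin(π/3·x).
This is the k = 1 eigenfunction (up to amplitude), so the ratio equals the sharp Poincaré constant exactly.


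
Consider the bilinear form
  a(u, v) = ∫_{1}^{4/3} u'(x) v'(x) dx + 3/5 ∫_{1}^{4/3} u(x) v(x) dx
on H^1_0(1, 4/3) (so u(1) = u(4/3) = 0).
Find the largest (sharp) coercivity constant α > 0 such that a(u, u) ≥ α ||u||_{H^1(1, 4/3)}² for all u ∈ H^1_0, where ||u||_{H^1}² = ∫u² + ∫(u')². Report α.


α = 3*(1 + 15*π^2)/(5*(1 + 9*π^2))

Coercivity of a(·,·) on H^1_0(1, 4/3) means a(u, u) ≥ α ||u||_{H^1}² for every u ∈ H^1_0.
The interval has length L = 1/3, and Poincaré/coercivity depend only on L. Here a(u, u) = ∫(u')² + (3/5)·∫u².
Here 0 < c = 3/5 < 1. The condition a(u,u) ≥ α||u||_{H^1}² reads (1−α)∫(u')² ≥ (α−c)∫u². Any admissible α is ≤ 1 (rapidly oscillating u have ∫u²/∫(u')² → 0), and α = 1 would force 0 ≥ (1−c)∫u², impossible since c < 1; so 1−α > 0. By the sharp Poincaré inequality on H^1_0 of an interval of length L, ∫(u')² ≥ (π/L)²∫u² with equality for the first sine mode sin(π(x−x₀)/L) (x₀ the left endpoint), so the inequality holds for all u iff (1−α)(π/L)² ≥ α − c, i.e. α ≤ ((π/L)² + c)/((π/L)² + 1) = (1 + c(L/π)²)/(1 + (L/π)²). With (π/L)² = 9*π^2 and c = 3/5, the largest admissible constant is α = ((π/L)² + c)/((π/L)² + 1).
Simplifying, α = 3*(1 + 15*π^2)/(5*(1 + 9*π^2)).


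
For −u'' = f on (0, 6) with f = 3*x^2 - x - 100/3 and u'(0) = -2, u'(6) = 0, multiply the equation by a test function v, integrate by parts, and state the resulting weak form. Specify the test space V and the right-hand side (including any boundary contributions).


V = H^1(0, 6) (v unrestricted at boundary; u is determined up to an additive constant); weak form: ∫_0^6 u'v' dx = ∫_0^6 (3*x^2 - x - 100/3) v dx + 2·v(0) for all v ∈ V.

Multiply both sides by a test function v and integrate from 0 to 6:
  ∫_0^6 −u''(x) v(x) dx = ∫_0^6 f(x) v(x) dx.
Integrate the LHS by parts once:
  ∫_0^6 −u'' v dx = −[u'(x) v(x)]_0^6 + ∫_0^6 u'(x) v'(x) dx.
Thus ∫_0^6 u'(x) v'(x) dx = ∫_0^6 f(x) v(x) dx + [u'(x) v(x)]_0^6.
Choose V so that boundary terms are either known or forced to vanish.
u has inhomogeneous Neumann u'(0) = -2, u'(6) = 0. [u' v]_0^6 = (0)·v(6) − (-2)·v(0) = 2·v(0). Take V = H^1(0, 6); boundary term becomes part of RHS.
Weak formulation: find u (satisfying any essential BC) such that ∫_0^6 u'(x) v'(x) dx = ∫_0^6 f v dx + 2·v(0) for all v ∈ V (Neumann data are natural BCs: they enter the RHS as boundary terms).
Substituting f(x) = 3*x^2 - x - 100/3, the right-hand side is ∫_0^6 (3*x^2 - x - 100/3) v dx + 2·v(0).
Compatibility check (pure Neumann): taking v ≡ 1 ∈ V gives 0 = ∫_0^6 f dx + (0) − (-2), i.e. ∫_0^6 f dx must equal u'(0) − u'(6) = -2. Indeed ∫_0^6 (3*x^2 - x - 100/3) dx = -2, so the data are compatible. The solution is then unique only up to an additive constant (fix it e.g. by requiring ∫_0^6 u dx = 0).


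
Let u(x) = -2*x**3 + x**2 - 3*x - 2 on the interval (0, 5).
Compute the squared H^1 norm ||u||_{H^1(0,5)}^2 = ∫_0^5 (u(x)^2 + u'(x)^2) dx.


||u||_{H^1}^2 = 2660855/42

The H^1 norm (squared) on an interval (0, L) is
  ||u||_{H^1}^2 = ∫_0^L u(x)^2 dx + ∫_0^L u'(x)^2 dx.
Compute u'(x) = -6*x**2 + 2*x - 3.
Then u(x)^2 = 4*x**6 - 4*x**5 + 13*x**4 + 2*x**3 + 5*x**2 + 12*x + 4 and u'(x)^2 = 36*x**4 - 24*x**3 + 40*x**2 - 12*x + 9.
Integrate each monomial from 0 to 5 using ∫_0^5 c·x^n dx = c·5^(n+1)/(n+1):
  ∫_0^5 u(x)^2 dx = ∫_0^5 (4*x^6 - 4*x^5 + 13*x^4 + 2*x^3 + 5*x^2 + 12*x + 4) dx. Term by term:
    ∫_0^5 4*x^6 dx = 312500/7;  ∫_0^5 -4*x^5 dx = -31250/3;  ∫_0^5 13*x^4 dx = 8125;
    ∫_0^5 2*x^3 dx = 625/2;  ∫_0^5 5*x^2 dx = 625/3;  ∫_0^5 12*x dx = 150;
    ∫_0^5 4 dx = 20.
  Sum: 312500/7 − 31250/3 + 8125 + 625/2 + 625/3 + 150 + 20 = 1807765/42.
  ∫_0^5 u'(x)^2 dx = ∫_0^5 (36*x^4 - 24*x^3 + 40*x^2 - 12*x + 9) dx. Term by term:
    ∫_0^5 36*x^4 dx = 22500;  ∫_0^5 -24*x^3 dx = -3750;  ∫_0^5 40*x^2 dx = 5000/3;
    ∫_0^5 -12*x dx = -150;  ∫_0^5 9 dx = 45.
  Sum: 22500 − 3750 + 5000/3 − 150 + 45 = 60935/3.
Adding: ||u||_{H^1}^2 = 1807765/42 + 60935/3 = 2660855/42.


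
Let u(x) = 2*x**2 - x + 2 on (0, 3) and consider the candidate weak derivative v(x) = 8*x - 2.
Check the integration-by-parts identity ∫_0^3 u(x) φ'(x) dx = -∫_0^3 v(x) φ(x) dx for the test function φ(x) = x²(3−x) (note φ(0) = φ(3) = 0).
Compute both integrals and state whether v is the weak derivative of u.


LHS = -837/20, RHS = -837/10. No, v is not the weak derivative of u.

u(x) = 2*x**2 - x + 2, classical derivative u'(x) = 4*x - 1.
φ(x) = x²(3−x), so φ'(x) = 3*x*(2 - x).
Note φ(0) = φ(3) = 0, so the boundary term u·φ vanishes.
LHS = ∫_0^3 u(x) φ'(x) dx = ∫_0^3 (-6*x^4 + 15*x^3 - 12*x^2 + 12*x) dx. Term by term:
  ∫_0^3 -6*x^4 dx = -1458/5;  ∫_0^3 15*x^3 dx = 1215/4;  ∫_0^3 -12*x^2 dx = -108;
  ∫_0^3 12*x dx = 54.
Sum: -1458/5 + 1215/4 − 108 + 54 = -837/20.
So LHS = -837/20.
∫_0^3 v(x) φ(x) dx = ∫_0^3 (-8*x^4 + 26*x^3 - 6*x^2) dx. Term by term:
  ∫_0^3 -8*x^4 dx = -1944/5;  ∫_0^3 26*x^3 dx = 1053/2;  ∫_0^3 -6*x^2 dx = -54.
Sum: -1944/5 + 1053/2 − 54 = 837/10.
So RHS = -∫_0^3 v(x) φ(x) dx = -837/10.
LHS − RHS = 837/20 ≠ 0, so the identity fails.
(For a valid weak derivative the identity must hold for EVERY test function, in particular this one. The failure shows v is NOT the weak derivative of u.)
Correct weak derivative would be u'(x) = 4*x - 1.


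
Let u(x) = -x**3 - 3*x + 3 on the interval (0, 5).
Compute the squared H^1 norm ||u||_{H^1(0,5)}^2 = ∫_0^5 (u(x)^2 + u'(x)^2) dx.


||u||_{H^1}^2 = 288235/14

The H^1 norm (squared) on an interval (0, L) is
  ||u||_{H^1}^2 = ∫_0^L u(x)^2 dx + ∫_0^L u'(x)^2 dx.
Compute u'(x) = -3*x**2 - 3.
Then u(x)^2 = x**6 + 6*x**4 - 6*x**3 + 9*x**2 - 18*x + 9 and u'(x)^2 = 9*x**4 + 18*x**2 + 9.
Integrate each monomial from 0 to 5 using ∫_0^5 c·x^n dx = c·5^(n+1)/(n+1):
  ∫_0^5 u(x)^2 dx = ∫_0^5 (x^6 + 6*x^4 - 6*x^3 + 9*x^2 - 18*x + 9) dx. Term by term:
    ∫_0^5 x^6 dx = 78125/7;  ∫_0^5 6*x^4 dx = 3750;  ∫_0^5 -6*x^3 dx = -1875/2;
    ∫_0^5 9*x^2 dx = 375;  ∫_0^5 -18*x dx = -225;  ∫_0^5 9 dx = 45.
  Sum: 78125/7 + 3750 − 1875/2 + 375 − 225 + 45 = 198355/14.
  ∫_0^5 u'(x)^2 dx = ∫_0^5 (9*x^4 + 18*x^2 + 9) dx. Term by term:
    ∫_0^5 9*x^4 dx = 5625;  ∫_0^5 18*x^2 dx = 750;  ∫_0^5 9 dx = 45.
  Sum: 5625 + 750 + 45 = 6420.
Adding: ||u||_{H^1}^2 = 198355/14 + 6420 = 288235/14.


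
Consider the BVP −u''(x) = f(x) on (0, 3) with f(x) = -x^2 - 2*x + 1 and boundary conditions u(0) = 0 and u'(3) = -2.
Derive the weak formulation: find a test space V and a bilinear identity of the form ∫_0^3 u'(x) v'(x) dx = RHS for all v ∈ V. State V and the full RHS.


V = {v ∈ H^1(0, 3) : v(0) = 0} (test functions vanish at x = 0 where u is specified); weak form: ∫_0^3 u'v' dx = ∫_0^3 (-x^2 - 2*x + 1) v dx − 2·v(3) for all v ∈ V.

Multiply both sides by a test function v and integrate from 0 to 3:
  ∫_0^3 −u''(x) v(x) dx = ∫_0^3 f(x) v(x) dx.
Integrate the LHS by parts once:
  ∫_0^3 −u'' v dx = −[u'(x) v(x)]_0^3 + ∫_0^3 u'(x) v'(x) dx.
Thus ∫_0^3 u'(x) v'(x) dx = ∫_0^3 f(x) v(x) dx + [u'(x) v(x)]_0^3.
Choose V so that boundary terms are either known or forced to vanish.
Mixed BC: u(0) = 0 (Dirichlet) and u'(3) = -2 (Neumann). Define V = {v ∈ H^1(0, 3) : v(0) = 0}. Then [u' v]_0^3 = u'(3)·v(3) − u'(0)·0 = − 2·v(3).
Weak formulation: find u (satisfying any essential BC) such that ∫_0^3 u'(x) v'(x) dx = ∫_0^3 f v dx − 2·v(3) for all v ∈ V (Dirichlet at 0 absorbed into V; Neumann datum at x = 3 contributes the boundary term).
Substituting f(x) = -x^2 - 2*x + 1, the right-hand side is ∫_0^3 (-x^2 - 2*x + 1) v dx − 2·v(3).


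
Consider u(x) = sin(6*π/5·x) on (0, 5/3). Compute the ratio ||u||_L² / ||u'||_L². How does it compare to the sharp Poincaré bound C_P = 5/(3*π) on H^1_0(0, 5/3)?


||u||_L² / ||u'||_L² = 5/(6*π) < C_P = 5/(3*π).

u(x) = sin(6*π/5·x), so u'(x) = 6*π*cos(6*π*x/5)/5.
Writing u(x) = A·sin(kπx/L) with A = 1 and k = 2, use ∫_0^L sin²(kπx/L) dx = L/2 and ∫_0^L cos²(kπx/L) dx = L/2.
u² = 1·sin²(6*π/5·x) and (u')² = 36*π^2/25·cos²(6*π/5·x), and each of sin², cos² integrates to L/2 = 5/6 over (0, 5/3).
∫_0^5/3 u² dx = 5/6, so ||u||_L² = sqrt(30)/6.
∫_0^5/3 (u')² dx = 6*π^2/5, so ||u'||_L² = sqrt(30)*π/5.
Ratio ||u||_L² / ||u'||_L² = 5/(6*π).
Sharp Poincaré constant on H^1_0(0, 5/3) is C_P = L/π = 5/(3*π), achieved by sin(3*π/5·x).
This is the k = 2 harmonic; the ratio L/(kπ) is strictly less than C_P = L/π, consistent with the sharp inequality ||u||_L² ≤ C_P ||u'||_L².


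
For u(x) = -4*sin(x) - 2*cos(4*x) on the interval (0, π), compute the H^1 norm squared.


||u||_{H^1(0,π)}^2 = -544/15 + 50*π

u'(x) = 8*sin(4*x) - 4*cos(x).
Expand u² and (u')² and integrate term by term on (0, π), using: for integers n ≥ 1, ∫_0^π sin²(nx) dx = ∫_0^π cos²(nx) dx = π/2; for n ≠ n', ∫_0^π sin(nx)sin(n'x) dx = ∫_0^π cos(nx)cos(n'x) dx = 0; and by product-to-sum, ∫_0^π sin(nx)cos(n'x) dx = ½∫_0^π [sin((n+n')x) + sin((n−n')x)] dx, which is 0 when n+n' is even and 2n/(n²−n'²) when n+n' is odd (it need not vanish on (0, π)).
  u² squared terms: (-4)²·∫sin(x)² dx = 16·π/2 = 8*π;  (-2)²·∫cos(4x)² dx = 4·π/2 = 2*π.
  u² cross terms: 2·(-4)·(-2)·∫sin(x)·cos(4x) dx = 16·(-2/15) = -32/15.
  So ∫_0^π u² dx = 8*π + 2*π − 32/15 = -32/15 + 10*π.
  (u')² squared terms: (-4)²·∫cos(x)² dx = 16·π/2 = 8*π;  (8)²·∫sin(4x)² dx = 64·π/2 = 32*π.
  (u')² cross terms: 2·(-4)·(8)·∫cos(x)·sin(4x) dx = -64·(8/15) = -512/15.
  So ∫_0^π (u')² dx = 8*π + 32*π − 512/15 = -512/15 + 40*π.
||u||_{H^1}^2 = (-32/15 + 10*π) + (-512/15 + 40*π) = -544/15 + 50*π.


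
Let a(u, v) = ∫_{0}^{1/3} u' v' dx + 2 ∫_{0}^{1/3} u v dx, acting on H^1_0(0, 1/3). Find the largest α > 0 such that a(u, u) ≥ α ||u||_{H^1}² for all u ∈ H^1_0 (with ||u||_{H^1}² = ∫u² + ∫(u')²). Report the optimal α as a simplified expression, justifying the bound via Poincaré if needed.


α = 1

Coercivity of a(·,·) on H^1_0(0, 1/3) means a(u, u) ≥ α ||u||_{H^1}² for every u ∈ H^1_0.
The interval has length L = 1/3, and Poincaré/coercivity depend only on L. Here a(u, u) = ∫(u')² + (2)·∫u².
Here c = 2 ≥ 1, so a(u,u) = ∫(u')² + c∫u² ≥ ∫(u')² + ∫u² = ||u||_{H^1}², i.e. α = 1 works. No larger α is possible: a(u,u) ≥ α||u||_{H^1}² means (1−α)∫(u')² ≥ (α−c)∫u², and for the modes u_n = sin(nπ(x−x₀)/L) (x₀ the left endpoint) one has ∫u_n²/∫(u_n')² = (L/(nπ))² → 0, so a(u_n,u_n)/||u_n||_{H^1}² → 1. Hence the optimal constant is α = 1.
Therefore α = 1.


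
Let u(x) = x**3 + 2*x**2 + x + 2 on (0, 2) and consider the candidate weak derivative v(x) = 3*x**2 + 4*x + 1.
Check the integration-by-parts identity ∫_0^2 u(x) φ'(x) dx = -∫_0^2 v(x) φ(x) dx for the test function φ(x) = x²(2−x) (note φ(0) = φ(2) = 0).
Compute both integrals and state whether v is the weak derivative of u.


LHS = -212/15, RHS = -212/15. Yes, v = u' weakly.

u(x) = x**3 + 2*x**2 + x + 2, classical derivative u'(x) = 3*x**2 + 4*x + 1.
φ(x) = x²(2−x), so φ'(x) = x*(4 - 3*x).
Note φ(0) = φ(2) = 0, so the boundary term u·φ vanishes.
LHS = ∫_0^2 u(x) φ'(x) dx = ∫_0^2 (-3*x^5 - 2*x^4 + 5*x^3 - 2*x^2 + 8*x) dx. Term by term:
  ∫_0^2 -3*x^5 dx = -32;  ∫_0^2 -2*x^4 dx = -64/5;  ∫_0^2 5*x^3 dx = 20;
  ∫_0^2 -2*x^2 dx = -16/3;  ∫_0^2 8*x dx = 16.
Sum: -32 − 64/5 + 20 − 16/3 + 16 = -212/15.
So LHS = -212/15.
∫_0^2 v(x) φ(x) dx = ∫_0^2 (-3*x^5 + 2*x^4 + 7*x^3 + 2*x^2) dx. Term by term:
  ∫_0^2 -3*x^5 dx = -32;  ∫_0^2 2*x^4 dx = 64/5;  ∫_0^2 7*x^3 dx = 28;
  ∫_0^2 2*x^2 dx = 16/3.
Sum: -32 + 64/5 + 28 + 16/3 = 212/15.
So RHS = -∫_0^2 v(x) φ(x) dx = -212/15.
LHS = RHS, so the identity holds for this test φ.
Moreover u is smooth here and v(x) = u'(x) = 3*x**2 + 4*x + 1 pointwise, so the identity holds for every test function. Hence v is the weak derivative of u.


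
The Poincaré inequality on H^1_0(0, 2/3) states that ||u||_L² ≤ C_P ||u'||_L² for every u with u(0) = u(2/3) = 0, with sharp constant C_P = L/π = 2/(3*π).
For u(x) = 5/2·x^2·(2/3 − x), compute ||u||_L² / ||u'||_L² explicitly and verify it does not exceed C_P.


||u||_L² / ||u'||_L² = sqrt(14)/21 < C_P = 2/(3*π).

u(x) = 5/2·x^2·(2/3 − x), so u'(x) = 5*x*(4 - 9*x)/6.
u(x) = 5/2·x^2·(2/3 − x) vanishes at x = 0 and x = 2/3, so u ∈ H^1_0(0, 2/3). Differentiate via the product rule and integrate the resulting polynomials term by term.
  ∫_0^2/3 u² dx = ∫_0^2/3 (25*x^6/4 - 25*x^5/3 + 25*x^4/9) dx. Term by term:
    ∫_0^2/3 25*x^6/4 dx = 800/15309;  ∫_0^2/3 -25*x^5/3 dx = -800/6561;  ∫_0^2/3 25*x^4/9 dx = 160/2187.
  Sum: 800/15309 − 800/6561 + 160/2187 = 160/45927.
  ∫_0^2/3 (u')² dx = ∫_0^2/3 (225*x^4/4 - 50*x^3 + 100*x^2/9) dx. Term by term:
    ∫_0^2/3 225*x^4/4 dx = 40/27;  ∫_0^2/3 -50*x^3 dx = -200/81;  ∫_0^2/3 100*x^2/9 dx = 800/729.
  Sum: 40/27 − 200/81 + 800/729 = 80/729.
∫_0^2/3 u² dx = 160/45927, so ||u||_L² = 4*sqrt(70)/567.
∫_0^2/3 (u')² dx = 80/729, so ||u'||_L² = 4*sqrt(5)/27.
Ratio ||u||_L² / ||u'||_L² = sqrt(14)/21.
Sharp Poincaré constant on H^1_0(0, 2/3) is C_P = L/π = 2/(3*π), achieved by sin(3*π/2·x).
A polynomial bump cannot attain the sharp Poincaré constant (only the first sine eigenfunction does), so the ratio is strictly less than C_P, consistent with ||u||_L² ≤ C_P ||u'||_L².


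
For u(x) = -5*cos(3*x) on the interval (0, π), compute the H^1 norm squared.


||u||_{H^1(0,π)}^2 = 125*π

u'(x) = 15*sin(3*x).
Expand u² and (u')² and integrate term by term on (0, π), using: for integers n ≥ 1, ∫_0^π sin²(nx) dx = ∫_0^π cos²(nx) dx = π/2; for n ≠ n', ∫_0^π sin(nx)sin(n'x) dx = ∫_0^π cos(nx)cos(n'x) dx = 0; and by product-to-sum, ∫_0^π sin(nx)cos(n'x) dx = ½∫_0^π [sin((n+n')x) + sin((n−n')x)] dx, which is 0 when n+n' is even and 2n/(n²−n'²) when n+n' is odd (it need not vanish on (0, π)).
  u² squared terms: (-5)²·∫cos(3x)² dx = 25·π/2 = 25*π/2.
  So ∫_0^π u² dx = 25*π/2.
  (u')² squared terms: (15)²·∫sin(3x)² dx = 225·π/2 = 225*π/2.
  So ∫_0^π (u')² dx = 225*π/2.
||u||_{H^1}^2 = (25*π/2) + (225*π/2) = 125*π.


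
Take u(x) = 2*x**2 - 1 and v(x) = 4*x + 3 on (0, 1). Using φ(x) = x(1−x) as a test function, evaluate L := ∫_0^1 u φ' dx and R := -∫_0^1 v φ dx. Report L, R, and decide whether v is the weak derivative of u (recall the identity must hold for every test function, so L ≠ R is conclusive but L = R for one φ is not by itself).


LHS = -1/3, RHS = -5/6. No, v is not the weak derivative of u.

u(x) = 2*x**2 - 1, classical derivative u'(x) = 4*x.
φ(x) = x(1−x), so φ'(x) = 1 - 2*x.
Note φ(0) = φ(1) = 0, so the boundary term u·φ vanishes.
LHS = ∫_0^1 u(x) φ'(x) dx = ∫_0^1 (-4*x^3 + 2*x^2 + 2*x - 1) dx. Term by term:
  ∫_0^1 -4*x^3 dx = -1;  ∫_0^1 2*x^2 dx = 2/3;  ∫_0^1 2*x dx = 1;
  ∫_0^1 -1 dx = -1.
Sum: -1 + 2/3 + 1 − 1 = -1/3.
So LHS = -1/3.
∫_0^1 v(x) φ(x) dx = ∫_0^1 (-4*x^3 + x^2 + 3*x) dx. Term by term:
  ∫_0^1 -4*x^3 dx = -1;  ∫_0^1 x^2 dx = 1/3;  ∫_0^1 3*x dx = 3/2.
Sum: -1 + 1/3 + 3/2 = 5/6.
So RHS = -∫_0^1 v(x) φ(x) dx = -5/6.
LHS − RHS = 1/2 ≠ 0, so the identity fails.
(For a valid weak derivative the identity must hold for EVERY test function, in particular this one. The failure shows v is NOT the weak derivative of u.)
Correct weak derivative would be u'(x) = 4*x.


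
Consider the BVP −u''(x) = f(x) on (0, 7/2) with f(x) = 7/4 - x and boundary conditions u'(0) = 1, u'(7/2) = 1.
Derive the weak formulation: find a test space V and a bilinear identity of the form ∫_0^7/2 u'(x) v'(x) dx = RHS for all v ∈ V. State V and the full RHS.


V = H^1(0, 7/2) (v unrestricted at boundary; u is determined up to an additive constant); weak form: ∫_0^7/2 u'v' dx = ∫_0^7/2 (7/4 - x) v dx + v(7/2) − v(0) for all v ∈ V.

Multiply both sides by a test function v and integrate from 0 to 7/2:
  ∫_0^7/2 −u''(x) v(x) dx = ∫_0^7/2 f(x) v(x) dx.
Integrate the LHS by parts once:
  ∫_0^7/2 −u'' v dx = −[u'(x) v(x)]_0^7/2 + ∫_0^7/2 u'(x) v'(x) dx.
Thus ∫_0^7/2 u'(x) v'(x) dx = ∫_0^7/2 f(x) v(x) dx + [u'(x) v(x)]_0^7/2.
Choose V so that boundary terms are either known or forced to vanish.
u has inhomogeneous Neumann u'(0) = 1, u'(7/2) = 1. [u' v]_0^7/2 = (1)·v(7/2) − (1)·v(0) = v(7/2) − v(0). Take V = H^1(0, 7/2); boundary term becomes part of RHS.
Weak formulation: find u (satisfying any essential BC) such that ∫_0^7/2 u'(x) v'(x) dx = ∫_0^7/2 f v dx + v(7/2) − v(0) for all v ∈ V (Neumann data are natural BCs: they enter the RHS as boundary terms).
Substituting f(x) = 7/4 - x, the right-hand side is ∫_0^7/2 (7/4 - x) v dx + v(7/2) − v(0).
Compatibility check (pure Neumann): taking v ≡ 1 ∈ V gives 0 = ∫_0^7/2 f dx + (1) − (1), i.e. ∫_0^7/2 f dx must equal u'(0) − u'(7/2) = 0. Indeed ∫_0^7/2 (7/4 - x) dx = 0, so the data are compatible. The solution is then unique only up to an additive constant (fix it e.g. by requiring ∫_0^7/2 u dx = 0).


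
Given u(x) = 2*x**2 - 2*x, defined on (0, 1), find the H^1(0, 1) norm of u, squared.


||u||_{H^1}^2 = 22/15

The H^1 norm (squared) on an interval (0, L) is
  ||u||_{H^1}^2 = ∫_0^L u(x)^2 dx + ∫_0^L u'(x)^2 dx.
Compute u'(x) = 4*x - 2.
Then u(x)^2 = 4*x**4 - 8*x**3 + 4*x**2 and u'(x)^2 = 16*x**2 - 16*x + 4.
Integrate each monomial from 0 to 1 using ∫_0^1 c·x^n dx = c·1^(n+1)/(n+1):
  ∫_0^1 u(x)^2 dx = ∫_0^1 (4*x^4 - 8*x^3 + 4*x^2) dx. Term by term:
    ∫_0^1 4*x^4 dx = 4/5;  ∫_0^1 -8*x^3 dx = -2;  ∫_0^1 4*x^2 dx = 4/3.
  Sum: 4/5 − 2 + 4/3 = 2/15.
  ∫_0^1 u'(x)^2 dx = ∫_0^1 (16*x^2 - 16*x + 4) dx. Term by term:
    ∫_0^1 16*x^2 dx = 16/3;  ∫_0^1 -16*x dx = -8;  ∫_0^1 4 dx = 4.
  Sum: 16/3 − 8 + 4 = 4/3.
Adding: ||u||_{H^1}^2 = 2/15 + 4/3 = 22/15.


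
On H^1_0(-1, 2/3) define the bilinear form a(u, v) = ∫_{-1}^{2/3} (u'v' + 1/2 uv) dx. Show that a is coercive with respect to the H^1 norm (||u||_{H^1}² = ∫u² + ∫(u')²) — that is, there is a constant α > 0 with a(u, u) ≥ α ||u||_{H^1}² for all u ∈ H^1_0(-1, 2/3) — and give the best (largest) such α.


α = (25 + 18*π^2)/(2*(25 + 9*π^2))

Coercivity of a(·,·) on H^1_0(-1, 2/3) means a(u, u) ≥ α ||u||_{H^1}² for every u ∈ H^1_0.
The interval has length L = 5/3, and Poincaré/coercivity depend only on L. Here a(u, u) = ∫(u')² + (1/2)·∫u².
Here 0 < c = 1/2 < 1. The condition a(u,u) ≥ α||u||_{H^1}² reads (1−α)∫(u')² ≥ (α−c)∫u². Any admissible α is ≤ 1 (rapidly oscillating u have ∫u²/∫(u')² → 0), and α = 1 would force 0 ≥ (1−c)∫u², impossible since c < 1; so 1−α > 0. By the sharp Poincaré inequality on H^1_0 of an interval of length L, ∫(u')² ≥ (π/L)²∫u² with equality for the first sine mode sin(π(x−x₀)/L) (x₀ the left endpoint), so the inequality holds for all u iff (1−α)(π/L)² ≥ α − c, i.e. α ≤ ((π/L)² + c)/((π/L)² + 1) = (1 + c(L/π)²)/(1 + (L/π)²). With (π/L)² = 9*π^2/25 and c = 1/2, the largest admissible constant is α = ((π/L)² + c)/((π/L)² + 1).
Simplifying, α = (25 + 18*π^2)/(2*(25 + 9*π^2)).


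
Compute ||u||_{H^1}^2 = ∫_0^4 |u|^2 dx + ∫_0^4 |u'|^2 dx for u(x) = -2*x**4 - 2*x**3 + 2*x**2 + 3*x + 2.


||u||_{H^1}^2 = 113317532/315

The H^1 norm (squared) on an interval (0, L) is
  ||u||_{H^1}^2 = ∫_0^L u(x)^2 dx + ∫_0^L u'(x)^2 dx.
Compute u'(x) = -8*x**3 - 6*x**2 + 4*x + 3.
Then u(x)^2 = 4*x**8 + 8*x**7 - 4*x**6 - 20*x**5 - 16*x**4 + 4*x**3 + 17*x**2 + 12*x + 4 and u'(x)^2 = 64*x**6 + 96*x**5 - 28*x**4 - 96*x**3 - 20*x**2 + 24*x + 9.
Integrate each monomial from 0 to 4 using ∫_0^4 c·x^n dx = c·4^(n+1)/(n+1):
  ∫_0^4 u(x)^2 dx = ∫_0^4 (4*x^8 + 8*x^7 - 4*x^6 - 20*x^5 - 16*x^4 + 4*x^3 + 17*x^2 + 12*x + 4) dx. Term by term:
    ∫_0^4 4*x^8 dx = 1048576/9;  ∫_0^4 8*x^7 dx = 65536;  ∫_0^4 -4*x^6 dx = -65536/7;
    ∫_0^4 -20*x^5 dx = -40960/3;  ∫_0^4 -16*x^4 dx = -16384/5;  ∫_0^4 4*x^3 dx = 256;
    ∫_0^4 17*x^2 dx = 1088/3;  ∫_0^4 12*x dx = 96;  ∫_0^4 4 dx = 16.
  Sum: 1048576/9 + 65536 − 65536/7 − 40960/3 − 16384/5 + 256 + 1088/3 + 96 + 16 = 49292048/315.
  ∫_0^4 u'(x)^2 dx = ∫_0^4 (64*x^6 + 96*x^5 - 28*x^4 - 96*x^3 - 20*x^2 + 24*x + 9) dx. Term by term:
    ∫_0^4 64*x^6 dx = 1048576/7;  ∫_0^4 96*x^5 dx = 65536;  ∫_0^4 -28*x^4 dx = -28672/5;
    ∫_0^4 -96*x^3 dx = -6144;  ∫_0^4 -20*x^2 dx = -1280/3;  ∫_0^4 24*x dx = 192;
    ∫_0^4 9 dx = 36.
  Sum: 1048576/7 + 65536 − 28672/5 − 6144 − 1280/3 + 192 + 36 = 21341828/105.
Adding: ||u||_{H^1}^2 = 49292048/315 + 21341828/105 = 113317532/315.


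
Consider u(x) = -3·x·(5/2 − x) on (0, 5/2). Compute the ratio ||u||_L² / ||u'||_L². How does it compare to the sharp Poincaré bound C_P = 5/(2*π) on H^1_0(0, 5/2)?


||u||_L² / ||u'||_L² = sqrt(10)/4 < C_P = 5/(2*π).

u(x) = -3·x·(5/2 − x), so u'(x) = 6*x - 15/2.
u(x) = -3·x·(5/2 − x) vanishes at x = 0 and x = 5/2, so u ∈ H^1_0(0, 5/2). Differentiate via the product rule and integrate the resulting polynomials term by term.
  ∫_0^5/2 u² dx = ∫_0^5/2 (9*x^4 - 45*x^3 + 225*x^2/4) dx. Term by term:
    ∫_0^5/2 9*x^4 dx = 5625/32;  ∫_0^5/2 -45*x^3 dx = -28125/64;  ∫_0^5/2 225*x^2/4 dx = 9375/32.
  Sum: 5625/32 − 28125/64 + 9375/32 = 1875/64.
  ∫_0^5/2 (u')² dx = ∫_0^5/2 (36*x^2 - 90*x + 225/4) dx. Term by term:
    ∫_0^5/2 36*x^2 dx = 375/2;  ∫_0^5/2 -90*x dx = -1125/4;  ∫_0^5/2 225/4 dx = 1125/8.
  Sum: 375/2 − 1125/4 + 1125/8 = 375/8.
∫_0^5/2 u² dx = 1875/64, so ||u||_L² = 25*sqrt(3)/8.
∫_0^5/2 (u')² dx = 375/8, so ||u'||_L² = 5*sqrt(30)/4.
Ratio ||u||_L² / ||u'||_L² = sqrt(10)/4.
Sharp Poincaré constant on H^1_0(0, 5/2) is C_P = L/π = 5/(2*π), achieved by sin(2*π/5·x).
A polynomial bump cannot attain the sharp Poincaré constant (only the first sine eigenfunction does), so the ratio is strictly less than C_P, consistent with ||u||_L² ≤ C_P ||u'||_L².


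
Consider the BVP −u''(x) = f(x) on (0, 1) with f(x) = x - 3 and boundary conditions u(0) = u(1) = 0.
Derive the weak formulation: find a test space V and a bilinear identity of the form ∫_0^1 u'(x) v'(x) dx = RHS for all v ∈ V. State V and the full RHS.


V = H^1_0(0, 1) (so v(0) = v(1) = 0); weak form: ∫_0^1 u'v' dx = ∫_0^1 (x - 3) v dx for all v ∈ V.

Multiply both sides by a test function v and integrate from 0 to 1:
  ∫_0^1 −u''(x) v(x) dx = ∫_0^1 f(x) v(x) dx.
Integrate the LHS by parts once:
  ∫_0^1 −u'' v dx = −[u'(x) v(x)]_0^1 + ∫_0^1 u'(x) v'(x) dx.
Thus ∫_0^1 u'(x) v'(x) dx = ∫_0^1 f(x) v(x) dx + [u'(x) v(x)]_0^1.
Choose V so that boundary terms are either known or forced to vanish.
u is Dirichlet: u(0) = u(1) = 0. Let V = H^1_0(0, 1); then v(0) = v(1) = 0, and [u' v]_0^1 = 0.
Weak formulation: find u (satisfying any essential BC) such that ∫_0^1 u'(x) v'(x) dx = ∫_0^1 f v dx for all v ∈ V.
Substituting f(x) = x - 3, the right-hand side is ∫_0^1 (x - 3) v dx.


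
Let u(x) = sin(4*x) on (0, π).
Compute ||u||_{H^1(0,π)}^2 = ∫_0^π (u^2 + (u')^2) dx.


||u||_{H^1(0,π)}^2 = 17*π/2

u'(x) = 4*cos(4*x).
Expand u² and (u')² and integrate term by term on (0, π), using: for integers n ≥ 1, ∫_0^π sin²(nx) dx = ∫_0^π cos²(nx) dx = π/2; for n ≠ n', ∫_0^π sin(nx)sin(n'x) dx = ∫_0^π cos(nx)cos(n'x) dx = 0; and by product-to-sum, ∫_0^π sin(nx)cos(n'x) dx = ½∫_0^π [sin((n+n')x) + sin((n−n')x)] dx, which is 0 when n+n' is even and 2n/(n²−n'²) when n+n' is odd (it need not vanish on (0, π)).
  u² squared terms: (1)²·∫sin(4x)² dx = 1·π/2 = π/2.
  So ∫_0^π u² dx = π/2.
  (u')² squared terms: (4)²·∫cos(4x)² dx = 16·π/2 = 8*π.
  So ∫_0^π (u')² dx = 8*π.
||u||_{H^1}^2 = (π/2) + (8*π) = 17*π/2.


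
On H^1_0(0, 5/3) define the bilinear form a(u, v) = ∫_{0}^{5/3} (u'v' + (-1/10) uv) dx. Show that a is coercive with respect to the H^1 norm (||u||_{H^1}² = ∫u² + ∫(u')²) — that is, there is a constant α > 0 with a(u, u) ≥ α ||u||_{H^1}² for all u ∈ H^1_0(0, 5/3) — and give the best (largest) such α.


α = (-5 + 18*π^2)/(2*(25 + 9*π^2))

Coercivity of a(·,·) on H^1_0(0, 5/3) means a(u, u) ≥ α ||u||_{H^1}² for every u ∈ H^1_0.
The interval has length L = 5/3, and Poincaré/coercivity depend only on L. Here a(u, u) = ∫(u')² + (-1/10)·∫u².
Here c = -1/10 < 0 with |c| < (π/L)² = 9*π^2/25, so coercivity still holds. The condition a(u,u) ≥ α||u||_{H^1}² reads (1−α)∫(u')² ≥ (α−c)∫u². Any admissible α is ≤ 1 (rapidly oscillating u have ∫u²/∫(u')² → 0), and α = 1 would force 0 ≥ (1−c)∫u², impossible since c < 1; so 1−α > 0. By the sharp Poincaré inequality on H^1_0 of an interval of length L, ∫(u')² ≥ (π/L)²∫u² with equality for the first sine mode sin(π(x−x₀)/L) (x₀ the left endpoint), so the inequality holds for all u iff (1−α)(π/L)² ≥ α − c, i.e. α ≤ ((π/L)² + c)/((π/L)² + 1) = (1 + c(L/π)²)/(1 + (L/π)²). (Direct route, valid since c ≤ 0: Poincaré gives c∫u² ≥ c(L/π)²∫(u')², so a(u,u) ≥ (1 + c(L/π)²)∫(u')², while ||u||_{H^1}² ≤ (1 + (L/π)²)∫(u')²; dividing yields the same α.) With (π/L)² = 9*π^2/25 and c = -1/10, the largest admissible constant is α = ((π/L)² + c)/((π/L)² + 1).
Simplifying, α = (-5 + 18*π^2)/(2*(25 + 9*π^2)).


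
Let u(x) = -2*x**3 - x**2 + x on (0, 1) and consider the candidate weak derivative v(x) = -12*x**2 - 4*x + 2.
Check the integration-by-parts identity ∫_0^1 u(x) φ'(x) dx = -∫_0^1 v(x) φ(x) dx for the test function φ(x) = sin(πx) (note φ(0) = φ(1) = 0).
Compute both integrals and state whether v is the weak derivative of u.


LHS = -24/π^3 + 6/π, RHS = -48/π^3 + 12/π. No, v is not the weak derivative of u.

u(x) = -2*x**3 - x**2 + x, classical derivative u'(x) = -6*x**2 - 2*x + 1.
φ(x) = sin(πx), so φ'(x) = π*cos(π*x).
Note φ(0) = φ(1) = 0, so the boundary term u·φ vanishes.
LHS = ∫_0^1 u(x) φ'(x) dx = ∫_0^1 (-2*π*x^3*cos(π*x) - π*x^2*cos(π*x) + π*x*cos(π*x)) dx. Term by term:
  ∫_0^1 π*x*cos(π*x) dx = -2/π;  ∫_0^1 -π*x^2*cos(π*x) dx = 2/π;  ∫_0^1 -2*π*x^3*cos(π*x) dx = -24/π^3 + 6/π.
Sum: -2/π + 2/π + -24/π^3 + 6/π = -24/π^3 + 6/π.
So LHS = -24/π^3 + 6/π.
∫_0^1 v(x) φ(x) dx = ∫_0^1 (-12*x^2*sin(π*x) - 4*x*sin(π*x) + 2*sin(π*x)) dx. Term by term:
  ∫_0^1 2*sin(π*x) dx = 4/π;  ∫_0^1 -12*x^2*sin(π*x) dx = -12/π + 48/π^3;  ∫_0^1 -4*x*sin(π*x) dx = -4/π.
Sum: 4/π + -12/π + 48/π^3 − 4/π = -12/π + 48/π^3.
So RHS = -∫_0^1 v(x) φ(x) dx = -48/π^3 + 12/π.
LHS − RHS = -6/π + 24/π^3 ≠ 0, so the identity fails.
(For a valid weak derivative the identity must hold for EVERY test function, in particular this one. The failure shows v is NOT the weak derivative of u.)
Correct weak derivative would be u'(x) = -6*x**2 - 2*x + 1.


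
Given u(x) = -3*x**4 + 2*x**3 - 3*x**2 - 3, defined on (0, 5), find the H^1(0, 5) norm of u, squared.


||u||_{H^1}^2 = 41050255/14

The H^1 norm (squared) on an interval (0, L) is
  ||u||_{H^1}^2 = ∫_0^L u(x)^2 dx + ∫_0^L u'(x)^2 dx.
Compute u'(x) = -12*x**3 + 6*x**2 - 6*x.
Then u(x)^2 = 9*x**8 - 12*x**7 + 22*x**6 - 12*x**5 + 27*x**4 - 12*x**3 + 18*x**2 + 9 and u'(x)^2 = 144*x**6 - 144*x**5 + 180*x**4 - 72*x**3 + 36*x**2.
Integrate each monomial from 0 to 5 using ∫_0^5 c·x^n dx = c·5^(n+1)/(n+1):
  ∫_0^5 u(x)^2 dx = ∫_0^5 (9*x^8 - 12*x^7 + 22*x^6 - 12*x^5 + 27*x^4 - 12*x^3 + 18*x^2 + 9) dx. Term by term:
    ∫_0^5 9*x^8 dx = 1953125;  ∫_0^5 -12*x^7 dx = -1171875/2;  ∫_0^5 22*x^6 dx = 1718750/7;
    ∫_0^5 -12*x^5 dx = -31250;  ∫_0^5 27*x^4 dx = 16875;  ∫_0^5 -12*x^3 dx = -1875;
    ∫_0^5 18*x^2 dx = 750;  ∫_0^5 9 dx = 45.
  Sum: 1953125 − 1171875/2 + 1718750/7 − 31250 + 16875 − 1875 + 750 + 45 = 22361755/14.
  ∫_0^5 u'(x)^2 dx = ∫_0^5 (144*x^6 - 144*x^5 + 180*x^4 - 72*x^3 + 36*x^2) dx. Term by term:
    ∫_0^5 144*x^6 dx = 11250000/7;  ∫_0^5 -144*x^5 dx = -375000;  ∫_0^5 180*x^4 dx = 112500;
    ∫_0^5 -72*x^3 dx = -11250;  ∫_0^5 36*x^2 dx = 1500.
  Sum: 11250000/7 − 375000 + 112500 − 11250 + 1500 = 9344250/7.
Adding: ||u||_{H^1}^2 = 22361755/14 + 9344250/7 = 41050255/14.


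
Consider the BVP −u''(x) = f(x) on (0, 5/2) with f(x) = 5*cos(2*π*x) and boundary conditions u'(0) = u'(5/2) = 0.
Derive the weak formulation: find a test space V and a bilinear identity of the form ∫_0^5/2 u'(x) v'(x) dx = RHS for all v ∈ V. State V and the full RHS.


V = H^1(0, 5/2) (no boundary constraint on v; u is determined up to an additive constant); weak form: ∫_0^5/2 u'v' dx = ∫_0^5/2 (5*cos(2*π*x)) v dx for all v ∈ V.

Multiply both sides by a test function v and integrate from 0 to 5/2:
  ∫_0^5/2 −u''(x) v(x) dx = ∫_0^5/2 f(x) v(x) dx.
Integrate the LHS by parts once:
  ∫_0^5/2 −u'' v dx = −[u'(x) v(x)]_0^5/2 + ∫_0^5/2 u'(x) v'(x) dx.
Thus ∫_0^5/2 u'(x) v'(x) dx = ∫_0^5/2 f(x) v(x) dx + [u'(x) v(x)]_0^5/2.
Choose V so that boundary terms are either known or forced to vanish.
u has homogeneous Neumann: u'(0) = u'(5/2) = 0. So [u' v]_0^5/2 = 0·v(5/2) − 0·v(0) = 0 for any v; take V = H^1(0, 5/2).
Weak formulation: find u (satisfying any essential BC) such that ∫_0^5/2 u'(x) v'(x) dx = ∫_0^5/2 f v dx for all v ∈ V (homogeneous Neumann, so boundary terms vanish).
Substituting f(x) = 5*cos(2*π*x), the right-hand side is ∫_0^5/2 (5*cos(2*π*x)) v dx.
Compatibility check (pure Neumann): taking v ≡ 1 ∈ V gives 0 = ∫_0^5/2 f dx + (0) − (0), i.e. ∫_0^5/2 f dx must equal u'(0) − u'(5/2) = 0. Indeed ∫_0^5/2 (5*cos(2*π*x)) dx = 0, so the data are compatible. The solution is then unique only up to an additive constant (fix it e.g. by requiring ∫_0^5/2 u dx = 0).


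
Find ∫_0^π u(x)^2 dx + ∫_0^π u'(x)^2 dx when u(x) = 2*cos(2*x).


||u||_{H^1(0,π)}^2 = 10*π

u'(x) = -4*sin(2*x).
Expand u² and (u')² and integrate term by term on (0, π), using: for integers n ≥ 1, ∫_0^π sin²(nx) dx = ∫_0^π cos²(nx) dx = π/2; for n ≠ n', ∫_0^π sin(nx)sin(n'x) dx = ∫_0^π cos(nx)cos(n'x) dx = 0; and by product-to-sum, ∫_0^π sin(nx)cos(n'x) dx = ½∫_0^π [sin((n+n')x) + sin((n−n')x)] dx, which is 0 when n+n' is even and 2n/(n²−n'²) when n+n' is odd (it need not vanish on (0, π)).
  u² squared terms: (2)²·∫cos(2x)² dx = 4·π/2 = 2*π.
  So ∫_0^π u² dx = 2*π.
  (u')² squared terms: (-4)²·∫sin(2x)² dx = 16·π/2 = 8*π.
  So ∫_0^π (u')² dx = 8*π.
||u||_{H^1}^2 = (2*π) + (8*π) = 10*π.


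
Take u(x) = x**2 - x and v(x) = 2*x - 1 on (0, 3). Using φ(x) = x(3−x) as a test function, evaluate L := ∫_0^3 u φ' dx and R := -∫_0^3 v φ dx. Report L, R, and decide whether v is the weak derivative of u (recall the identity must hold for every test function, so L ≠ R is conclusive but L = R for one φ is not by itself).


LHS = -9, RHS = -9. Yes, v = u' weakly.

u(x) = x**2 - x, classical derivative u'(x) = 2*x - 1.
φ(x) = x(3−x), so φ'(x) = 3 - 2*x.
Note φ(0) = φ(3) = 0, so the boundary term u·φ vanishes.
LHS = ∫_0^3 u(x) φ'(x) dx = ∫_0^3 (-2*x^3 + 5*x^2 - 3*x) dx. Term by term:
  ∫_0^3 -2*x^3 dx = -81/2;  ∫_0^3 5*x^2 dx = 45;  ∫_0^3 -3*x dx = -27/2.
Sum: -81/2 + 45 − 27/2 = -9.
So LHS = -9.
∫_0^3 v(x) φ(x) dx = ∫_0^3 (-2*x^3 + 7*x^2 - 3*x) dx. Term by term:
  ∫_0^3 -2*x^3 dx = -81/2;  ∫_0^3 7*x^2 dx = 63;  ∫_0^3 -3*x dx = -27/2.
Sum: -81/2 + 63 − 27/2 = 9.
So RHS = -∫_0^3 v(x) φ(x) dx = -9.
LHS = RHS, so the identity holds for this test φ.
Moreover u is smooth here and v(x) = u'(x) = 2*x - 1 pointwise, so the identity holds for every test function. Hence v is the weak derivative of u.


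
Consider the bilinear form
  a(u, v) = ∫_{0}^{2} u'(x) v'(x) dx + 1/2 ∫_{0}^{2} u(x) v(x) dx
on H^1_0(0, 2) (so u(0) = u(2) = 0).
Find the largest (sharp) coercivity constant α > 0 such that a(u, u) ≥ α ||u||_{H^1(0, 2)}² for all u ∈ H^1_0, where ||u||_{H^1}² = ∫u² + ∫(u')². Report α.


α = (2 + π^2)/(4 + π^2)

Coercivity of a(·,·) on H^1_0(0, 2) means a(u, u) ≥ α ||u||_{H^1}² for every u ∈ H^1_0.
The interval has length L = 2, and Poincaré/coercivity depend only on L. Here a(u, u) = ∫(u')² + (1/2)·∫u².
Here 0 < c = 1/2 < 1. The condition a(u,u) ≥ α||u||_{H^1}² reads (1−α)∫(u')² ≥ (α−c)∫u². Any admissible α is ≤ 1 (rapidly oscillating u have ∫u²/∫(u')² → 0), and α = 1 would force 0 ≥ (1−c)∫u², impossible since c < 1; so 1−α > 0. By the sharp Poincaré inequality on H^1_0 of an interval of length L, ∫(u')² ≥ (π/L)²∫u² with equality for the first sine mode sin(π(x−x₀)/L) (x₀ the left endpoint), so the inequality holds for all u iff (1−α)(π/L)² ≥ α − c, i.e. α ≤ ((π/L)² + c)/((π/L)² + 1) = (1 + c(L/π)²)/(1 + (L/π)²). With (π/L)² = π^2/4 and c = 1/2, the largest admissible constant is α = ((π/L)² + c)/((π/L)² + 1).
Simplifying, α = (2 + π^2)/(4 + π^2).


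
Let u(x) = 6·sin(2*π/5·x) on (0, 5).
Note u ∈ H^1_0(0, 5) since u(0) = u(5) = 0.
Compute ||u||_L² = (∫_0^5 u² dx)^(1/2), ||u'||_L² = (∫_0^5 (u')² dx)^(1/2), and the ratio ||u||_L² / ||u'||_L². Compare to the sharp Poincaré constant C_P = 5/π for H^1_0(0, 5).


||u||_L² / ||u'||_L² = 5/(2*π) < C_P = 5/π.

u(x) = 6·sin(2*π/5·x), so u'(x) = 12*π*cos(2*π*x/5)/5.
Writing u(x) = A·sin(kπx/L) with A = 6 and k = 2, use ∫_0^L sin²(kπx/L) dx = L/2 and ∫_0^L cos²(kπx/L) dx = L/2.
u² = 36·sin²(2*π/5·x) and (u')² = 144*π^2/25·cos²(2*π/5·x), and each of sin², cos² integrates to L/2 = 5/2 over (0, 5).
∫_0^5 u² dx = 90, so ||u||_L² = 3*sqrt(10).
∫_0^5 (u')² dx = 72*π^2/5, so ||u'||_L² = 6*sqrt(10)*π/5.
Ratio ||u||_L² / ||u'||_L² = 5/(2*π).
Sharp Poincaré constant on H^1_0(0, 5) is C_P = L/π = 5/π, achieved by sin(π/5·x).
This is the k = 2 harmonic; the ratio L/(kπ) is strictly less than C_P = L/π, consistent with the sharp inequality ||u||_L² ≤ C_P ||u'||_L².


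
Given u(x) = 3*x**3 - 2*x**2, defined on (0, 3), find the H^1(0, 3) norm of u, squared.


||u||_{H^1}^2 = 29196/7

The H^1 norm (squared) on an interval (0, L) is
  ||u||_{H^1}^2 = ∫_0^L u(x)^2 dx + ∫_0^L u'(x)^2 dx.
Compute u'(x) = 9*x**2 - 4*x.
Then u(x)^2 = 9*x**6 - 12*x**5 + 4*x**4 and u'(x)^2 = 81*x**4 - 72*x**3 + 16*x**2.
Integrate each monomial from 0 to 3 using ∫_0^3 c·x^n dx = c·3^(n+1)/(n+1):
  ∫_0^3 u(x)^2 dx = ∫_0^3 (9*x^6 - 12*x^5 + 4*x^4) dx. Term by term:
    ∫_0^3 9*x^6 dx = 19683/7;  ∫_0^3 -12*x^5 dx = -1458;  ∫_0^3 4*x^4 dx = 972/5.
  Sum: 19683/7 − 1458 + 972/5 = 54189/35.
  ∫_0^3 u'(x)^2 dx = ∫_0^3 (81*x^4 - 72*x^3 + 16*x^2) dx. Term by term:
    ∫_0^3 81*x^4 dx = 19683/5;  ∫_0^3 -72*x^3 dx = -1458;  ∫_0^3 16*x^2 dx = 144.
  Sum: 19683/5 − 1458 + 144 = 13113/5.
Adding: ||u||_{H^1}^2 = 54189/35 + 13113/5 = 29196/7.


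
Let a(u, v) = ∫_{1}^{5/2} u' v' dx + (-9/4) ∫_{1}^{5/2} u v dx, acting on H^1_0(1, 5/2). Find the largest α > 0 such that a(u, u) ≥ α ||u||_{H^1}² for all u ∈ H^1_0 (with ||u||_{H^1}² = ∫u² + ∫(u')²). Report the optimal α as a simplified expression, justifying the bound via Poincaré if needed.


α = (-81 + 16*π^2)/(4*(9 + 4*π^2))

Coercivity of a(·,·) on H^1_0(1, 5/2) means a(u, u) ≥ α ||u||_{H^1}² for every u ∈ H^1_0.
The interval has length L = 3/2, and Poincaré/coercivity depend only on L. Here a(u, u) = ∫(u')² + (-9/4)·∫u².
Here c = -9/4 < 0 with |c| < (π/L)² = 4*π^2/9, so coercivity still holds. The condition a(u,u) ≥ α||u||_{H^1}² reads (1−α)∫(u')² ≥ (α−c)∫u². Any admissible α is ≤ 1 (rapidly oscillating u have ∫u²/∫(u')² → 0), and α = 1 would force 0 ≥ (1−c)∫u², impossible since c < 1; so 1−α > 0. By the sharp Poincaré inequality on H^1_0 of an interval of length L, ∫(u')² ≥ (π/L)²∫u² with equality for the first sine mode sin(π(x−x₀)/L) (x₀ the left endpoint), so the inequality holds for all u iff (1−α)(π/L)² ≥ α − c, i.e. α ≤ ((π/L)² + c)/((π/L)² + 1) = (1 + c(L/π)²)/(1 + (L/π)²). (Direct route, valid since c ≤ 0: Poincaré gives c∫u² ≥ c(L/π)²∫(u')², so a(u,u) ≥ (1 + c(L/π)²)∫(u')², while ||u||_{H^1}² ≤ (1 + (L/π)²)∫(u')²; dividing yields the same α.) With (π/L)² = 4*π^2/9 and c = -9/4, the largest admissible constant is α = ((π/L)² + c)/((π/L)² + 1).
Simplifying, α = (-81 + 16*π^2)/(4*(9 + 4*π^2)).


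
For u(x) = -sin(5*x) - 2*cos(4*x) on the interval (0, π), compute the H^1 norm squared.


||u||_{H^1(0,π)}^2 = 680/9 + 47*π

u'(x) = 8*sin(4*x) - 5*cos(5*x).
Expand u² and (u')² and integrate term by term on (0, π), using: for integers n ≥ 1, ∫_0^π sin²(nx) dx = ∫_0^π cos²(nx) dx = π/2; for n ≠ n', ∫_0^π sin(nx)sin(n'x) dx = ∫_0^π cos(nx)cos(n'x) dx = 0; and by product-to-sum, ∫_0^π sin(nx)cos(n'x) dx = ½∫_0^π [sin((n+n')x) + sin((n−n')x)] dx, which is 0 when n+n' is even and 2n/(n²−n'²) when n+n' is odd (it need not vanish on (0, π)).
  u² squared terms: (-1)²·∫sin(5x)² dx = 1·π/2 = π/2;  (-2)²·∫cos(4x)² dx = 4·π/2 = 2*π.
  u² cross terms: 2·(-1)·(-2)·∫sin(5x)·cos(4x) dx = 4·(10/9) = 40/9.
  So ∫_0^π u² dx = π/2 + 2*π + 40/9 = 40/9 + 5*π/2.
  (u')² squared terms: (-5)²·∫cos(5x)² dx = 25·π/2 = 25*π/2;  (8)²·∫sin(4x)² dx = 64·π/2 = 32*π.
  (u')² cross terms: 2·(-5)·(8)·∫cos(5x)·sin(4x) dx = -80·(-8/9) = 640/9.
  So ∫_0^π (u')² dx = 25*π/2 + 32*π + 640/9 = 640/9 + 89*π/2.
||u||_{H^1}^2 = (40/9 + 5*π/2) + (640/9 + 89*π/2) = 680/9 + 47*π.


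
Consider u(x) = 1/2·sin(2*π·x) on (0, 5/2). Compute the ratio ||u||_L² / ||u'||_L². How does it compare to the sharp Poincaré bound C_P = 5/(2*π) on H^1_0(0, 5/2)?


||u||_L² / ||u'||_L² = 1/(2*π) < C_P = 5/(2*π).

u(x) = 1/2·sin(2*π·x), so u'(x) = π*cos(2*π*x).
Writing u(x) = A·sin(kπx/L) with A = 1/2 and k = 5, use ∫_0^L sin²(kπx/L) dx = L/2 and ∫_0^L cos²(kπx/L) dx = L/2.
u² = 1/4·sin²(2*π·x) and (u')² = π^2·cos²(2*π·x), and each of sin², cos² integrates to L/2 = 5/4 over (0, 5/2).
∫_0^5/2 u² dx = 5/16, so ||u||_L² = sqrt(5)/4.
∫_0^5/2 (u')² dx = 5*π^2/4, so ||u'||_L² = sqrt(5)*π/2.
Ratio ||u||_L² / ||u'||_L² = 1/(2*π).
Sharp Poincaré constant on H^1_0(0, 5/2) is C_P = L/π = 5/(2*π), achieved by sin(2*π/5·x).
This is the k = 5 harmonic; the ratio L/(kπ) is strictly less than C_P = L/π, consistent with the sharp inequality ||u||_L² ≤ C_P ||u'||_L².
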